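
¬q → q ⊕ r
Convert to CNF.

¬q → q ⊕ r
⇔ ¬¬q ∨ (q ⊕ r)   (eliminate →)
⇔ ¬¬q ∨ (q ∨ r) ∧ ¬(q ∧ r)   (expand ⊕)
⇔ q ∨ (q ∨ r) ∧ ¬(q ∧ r)   (double negation)
⇔ q ∨ (q ∨ r) ∧ (¬q ∨ ¬r)   (De Morgan)
⇔ (q ∨ q ∨ r) ∧ (q ∨ ¬q ∨ ¬r)   (distribute ∨ over ∧)
⇔ q ∨ r   (simplify)

q ∨ r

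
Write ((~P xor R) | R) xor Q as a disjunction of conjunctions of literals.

((~P xor R) | R) xor Q
≡ (((~P xor R) | R) & ~Q) | (~((~P xor R) | R) & Q)   (expand xor)
≡ (((~P & ~R) | (~~P & R) | R) & ~Q) | (~((~P xor R) | R) & Q)   (expand xor)
≡ (((~P & ~R) | (~~P & R) | R) & ~Q) | (~((~P & ~R) | (~~P & R) | R) & Q)   (expand xor)
≡ (((~P & ~R) | (P & R) | R) & ~Q) | (~((~P & ~R) | (~~P & R) | R) & Q)   (double negation)
≡ (((~P & ~R) | (P & R) | R) & ~Q) | (~(~P & ~R) & ~(~~P & R) & ~R & Q)   (De Morgan)
≡ (((~P & ~R) | (P & R) | R) & ~Q) | ((~~P | ~~R) & ~(~~P & R) & ~R & Q)   (De Morgan)
≡ (((~P & ~R) | (P & R) | R) & ~Q) | ((P | ~~R) & ~(~~P & R) & ~R & Q)   (double negation)
≡ (((~P & ~R) | (P & R) | R) & ~Q) | ((P | R) & ~(~~P & R) & ~R & Q)   (double negation)
≡ (((~P & ~R) | (P & R) | R) & ~Q) | ((P | R) & (~~~P | ~R) & ~R & Q)   (De Morgan)
≡ (((~P & ~R) | (P & R) | R) & ~Q) | ((P | R) & (~P | ~R) & ~R & Q)   (double negation)
≡ (~P & ~R & ~Q) | (P & R & ~Q) | (R & ~Q) | (P & ~P & ~R & Q) | (P & ~R & ~R & Q) | (R & ~P & ~R & Q) | (R & ~R & ~R & Q)   (distribute & over |)
≡ (~P & ~R & ~Q) | (R & ~Q) | (P & ~R & Q)   (simplify)

(~P & ~R & ~Q) | (R & ~Q) | (P & ~R & Q)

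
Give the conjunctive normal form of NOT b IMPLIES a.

NOT b IMPLIES a
≡ NOT NOT b OR a   (eliminate IMPLIES)
≡ b OR a   (double negation)

b OR a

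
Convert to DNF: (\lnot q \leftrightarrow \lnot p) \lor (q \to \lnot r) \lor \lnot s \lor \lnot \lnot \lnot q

(\lnot q \leftrightarrow \lnot p) \lor (q \to \lnot r) \lor \lnot s \lor \lnot \lnot \lnot q
⇔ ((\lnot q \to \lnot p) \land (\lnot p \to \lnot q)) \lor (q \to \lnot r) \lor \lnot s \lor \lnot \lnot \lnot q   — eliminate \leftrightarrow
⇔ ((\lnot \lnot q \lor \lnot p) \land (\lnot p \to \lnot q)) \lor (q \to \lnot r) \lor \lnot s \lor \lnot \lnot \lnot q   — eliminate \to
⇔ ((\lnot \lnot q \lor \lnot p) \land (\lnot \lnot p \lor \lnot q)) \lor (q \to \lnot r) \lor \lnot s \lor \lnot \lnot \lnot q   — eliminate \to
⇔ ((\lnot \lnot q \lor \lnot p) \land (\lnot \lnot p \lor \lnot q)) \lor \lnot q \lor \lnot r \lor \lnot s \lor \lnot \lnot \lnot q   — eliminate \to
⇔ ((q \lor \lnot p) \land (\lnot \lnot p \lor \lnot q)) \lor \lnot q \lor \lnot r \lor \lnot s \lor \lnot \lnot \lnot q   — double negation
⇔ ((q \lor \lnot p) \land (p \lor \lnot q)) \lor \lnot q \lor \lnot r \lor \lnot s \lor \lnot \lnot \lnot q   — double negation
⇔ ((q \lor \lnot p) \land (p \lor \lnot q)) \lor \lnot q \lor \lnot r \lor \lnot s \lor \lnot q   — double negation
⇔ (q \land p) \lor (q \land \lnot q) \lor (\lnot p \land p) \lor (\lnot p \land \lnot q) \lor \lnot q \lor \lnot r \lor \lnot s \lor \lnot q   — distribute \land over \lor
⇔ (q \land p) \lor \lnot q \lor \lnot r \lor \lnot s   — simplify

(q \land p) \lor \lnot q \lor \lnot r \lor \lnot s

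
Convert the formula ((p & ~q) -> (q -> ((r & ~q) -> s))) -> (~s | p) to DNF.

~s | p

((p & ~q) -> (q -> ((r & ~q) -> s))) -> (~s | p)
⇔ ~((p & ~q) -> (q -> ((r & ~q) -> s))) | ~s | p   [eliminate ->]
⇔ ~(~(p & ~q) | (q -> ((r & ~q) -> s))) | ~s | p   [eliminate ->]
⇔ ~(~(p & ~q) | ~q | ((r & ~q) -> s)) | ~s | p   [eliminate ->]
⇔ ~(~(p & ~q) | ~q | ~(r & ~q) | s) | ~s | p   [eliminate ->]
⇔ (~~(p & ~q) & ~~q & ~~(r & ~q) & ~s) | ~s | p   [De Morgan]
⇔ (p & ~q & ~~q & ~~(r & ~q) & ~s) | ~s | p   [double negation]
⇔ (p & ~q & q & ~~(r & ~q) & ~s) | ~s | p   [double negation]
⇔ (p & ~q & q & r & ~q & ~s) | ~s | p   [double negation]
⇔ ~s | p   [simplify]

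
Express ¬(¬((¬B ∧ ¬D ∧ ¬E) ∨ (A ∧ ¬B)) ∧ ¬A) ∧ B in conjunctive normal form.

(¬B ∨ A) ∧ (¬D ∨ A) ∧ (¬E ∨ A) ∧ B

¬(¬((¬B ∧ ¬D ∧ ¬E) ∨ (A ∧ ¬B)) ∧ ¬A) ∧ B
≡ (¬¬((¬B ∧ ¬D ∧ ¬E) ∨ (A ∧ ¬B)) ∨ ¬¬A) ∧ B
≡ ((¬B ∧ ¬D ∧ ¬E) ∨ (A ∧ ¬B) ∨ ¬¬A) ∧ B
≡ ((¬B ∧ ¬D ∧ ¬E) ∨ (A ∧ ¬B) ∨ A) ∧ B
≡ (¬B ∨ A ∨ A) ∧ (¬B ∨ ¬B ∨ A) ∧ (¬D ∨ A ∨ A) ∧ (¬D ∨ ¬B ∨ A) ∧ (¬E ∨ A ∨ A) ∧ (¬E ∨ ¬B ∨ A) ∧ B
≡ (¬B ∨ A) ∧ (¬D ∨ A) ∧ (¬E ∨ A) ∧ B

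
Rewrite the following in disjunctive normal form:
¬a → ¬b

¬a → ¬b
≡ ¬¬a ∨ ¬b   [eliminate →]
≡ a ∨ ¬b   [double negation]

a ∨ ¬b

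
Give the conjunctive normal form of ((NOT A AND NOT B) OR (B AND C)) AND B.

(NOT A OR C) AND (NOT B OR C) AND B

((NOT A AND NOT B) OR (B AND C)) AND B
≡ (NOT A OR B) AND (NOT A OR C) AND (NOT B OR B) AND (NOT B OR C) AND B
≡ (NOT A OR C) AND (NOT B OR C) AND B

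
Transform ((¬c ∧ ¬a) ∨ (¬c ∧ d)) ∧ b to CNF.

¬c ∧ (¬a ∨ d) ∧ b

((¬c ∧ ¬a) ∨ (¬c ∧ d)) ∧ b
= (¬c ∨ ¬c) ∧ (¬c ∨ d) ∧ (¬a ∨ ¬c) ∧ (¬a ∨ d) ∧ b   (distribute ∨ over ∧)
= ¬c ∧ (¬a ∨ d) ∧ b   (simplify)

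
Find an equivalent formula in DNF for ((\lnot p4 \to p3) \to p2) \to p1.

(p4 \land \lnot p2) \lor (p3 \land \lnot p2) \lor p1

((\lnot p4 \to p3) \to p2) \to p1
≡ \lnot ((\lnot p4 \to p3) \to p2) \lor p1   — eliminate \to
≡ \lnot (\lnot (\lnot p4 \to p3) \lor p2) \lor p1   — eliminate \to
≡ \lnot (\lnot (\lnot \lnot p4 \lor p3) \lor p2) \lor p1   — eliminate \to
≡ (\lnot \lnot (\lnot \lnot p4 \lor p3) \land \lnot p2) \lor p1   — De Morgan
≡ ((\lnot \lnot p4 \lor p3) \land \lnot p2) \lor p1   — double negation
≡ ((p4 \lor p3) \land \lnot p2) \lor p1   — double negation
≡ (p4 \land \lnot p2) \lor (p3 \land \lnot p2) \lor p1   — distribute \land over \lor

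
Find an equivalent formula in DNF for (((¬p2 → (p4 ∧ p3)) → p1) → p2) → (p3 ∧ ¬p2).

(((¬p2 → (p4 ∧ p3)) → p1) → p2) → (p3 ∧ ¬p2)
≡ ¬(((¬p2 → (p4 ∧ p3)) → p1) → p2) ∨ (p3 ∧ ¬p2)   [eliminate →]
≡ ¬(¬((¬p2 → (p4 ∧ p3)) → p1) ∨ p2) ∨ (p3 ∧ ¬p2)   [eliminate →]
≡ ¬(¬(¬(¬p2 → (p4 ∧ p3)) ∨ p1) ∨ p2) ∨ (p3 ∧ ¬p2)   [eliminate →]
≡ ¬(¬(¬(¬¬p2 ∨ (p4 ∧ p3)) ∨ p1) ∨ p2) ∨ (p3 ∧ ¬p2)   [eliminate →]
≡ (¬¬(¬(¬¬p2 ∨ (p4 ∧ p3)) ∨ p1) ∧ ¬p2) ∨ (p3 ∧ ¬p2)   [De Morgan]
≡ ((¬(¬¬p2 ∨ (p4 ∧ p3)) ∨ p1) ∧ ¬p2) ∨ (p3 ∧ ¬p2)   [double negation]
≡ (((¬¬¬p2 ∧ ¬(p4 ∧ p3)) ∨ p1) ∧ ¬p2) ∨ (p3 ∧ ¬p2)   [De Morgan]
≡ (((¬p2 ∧ ¬(p4 ∧ p3)) ∨ p1) ∧ ¬p2) ∨ (p3 ∧ ¬p2)   [double negation]
≡ (((¬p2 ∧ (¬p4 ∨ ¬p3)) ∨ p1) ∧ ¬p2) ∨ (p3 ∧ ¬p2)   [De Morgan]
≡ (¬p2 ∧ ¬p4 ∧ ¬p2) ∨ (¬p2 ∧ ¬p3 ∧ ¬p2) ∨ (p1 ∧ ¬p2) ∨ (p3 ∧ ¬p2)   [distribute ∧ over ∨]
≡ (¬p2 ∧ ¬p4) ∨ (¬p2 ∧ ¬p3) ∨ (p1 ∧ ¬p2) ∨ (p3 ∧ ¬p2)   [simplify]

(¬p2 ∧ ¬p4) ∨ (¬p2 ∧ ¬p3) ∨ (p1 ∧ ¬p2) ∨ (p3 ∧ ¬p2)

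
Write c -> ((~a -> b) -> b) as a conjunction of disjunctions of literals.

c -> ((~a -> b) -> b)
⇔ ~c | ((~a -> b) -> b)   (eliminate ->)
⇔ ~c | ~(~a -> b) | b   (eliminate ->)
⇔ ~c | ~(~~a | b) | b   (eliminate ->)
⇔ ~c | (~~~a & ~b) | b   (De Morgan)
⇔ ~c | (~a & ~b) | b   (double negation)
⇔ (~c | ~a | b) & (~c | ~b | b)   (distribute | over &)
⇔ ~c | ~a | b   (simplify)

~c | ~a | b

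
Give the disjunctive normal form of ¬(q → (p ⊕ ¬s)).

¬(q → (p ⊕ ¬s))
≡ ¬(¬q ∨ (p ⊕ ¬s))   [eliminate →]
≡ ¬(¬q ∨ (p ∧ ¬¬s) ∨ (¬p ∧ ¬s))   [expand ⊕]
≡ ¬¬q ∧ ¬(p ∧ ¬¬s) ∧ ¬(¬p ∧ ¬s)   [De Morgan]
≡ q ∧ ¬(p ∧ ¬¬s) ∧ ¬(¬p ∧ ¬s)   [double negation]
≡ q ∧ (¬p ∨ ¬¬¬s) ∧ ¬(¬p ∧ ¬s)   [De Morgan]
≡ q ∧ (¬p ∨ ¬s) ∧ ¬(¬p ∧ ¬s)   [double negation]
≡ q ∧ (¬p ∨ ¬s) ∧ (¬¬p ∨ ¬¬s)   [De Morgan]
≡ q ∧ (¬p ∨ ¬s) ∧ (p ∨ ¬¬s)   [double negation]
≡ q ∧ (¬p ∨ ¬s) ∧ (p ∨ s)   [double negation]
≡ (q ∧ ¬p ∧ p) ∨ (q ∧ ¬p ∧ s) ∨ (q ∧ ¬s ∧ p) ∨ (q ∧ ¬s ∧ s)   [distribute ∧ over ∨]
≡ (q ∧ ¬p ∧ s) ∨ (q ∧ ¬s ∧ p)   [simplify]

(q ∧ ¬p ∧ s) ∨ (q ∧ ¬s ∧ p)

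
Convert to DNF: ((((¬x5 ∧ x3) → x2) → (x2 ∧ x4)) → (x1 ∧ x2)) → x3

(x2 ∧ x4 ∧ ¬x1) ∨ x3

((((¬x5 ∧ x3) → x2) → (x2 ∧ x4)) → (x1 ∧ x2)) → x3
≡ ¬((((¬x5 ∧ x3) → x2) → (x2 ∧ x4)) → (x1 ∧ x2)) ∨ x3   [eliminate →]
≡ ¬(¬(((¬x5 ∧ x3) → x2) → (x2 ∧ x4)) ∨ (x1 ∧ x2)) ∨ x3   [eliminate →]
≡ ¬(¬(¬((¬x5 ∧ x3) → x2) ∨ (x2 ∧ x4)) ∨ (x1 ∧ x2)) ∨ x3   [eliminate →]
≡ ¬(¬(¬(¬(¬x5 ∧ x3) ∨ x2) ∨ (x2 ∧ x4)) ∨ (x1 ∧ x2)) ∨ x3   [eliminate →]
≡ (¬¬(¬(¬(¬x5 ∧ x3) ∨ x2) ∨ (x2 ∧ x4)) ∧ ¬(x1 ∧ x2)) ∨ x3   [De Morgan]
≡ ((¬(¬(¬x5 ∧ x3) ∨ x2) ∨ (x2 ∧ x4)) ∧ ¬(x1 ∧ x2)) ∨ x3   [double negation]
≡ (((¬¬(¬x5 ∧ x3) ∧ ¬x2) ∨ (x2 ∧ x4)) ∧ ¬(x1 ∧ x2)) ∨ x3   [De Morgan]
≡ (((¬x5 ∧ x3 ∧ ¬x2) ∨ (x2 ∧ x4)) ∧ ¬(x1 ∧ x2)) ∨ x3   [double negation]
≡ (((¬x5 ∧ x3 ∧ ¬x2) ∨ (x2 ∧ x4)) ∧ (¬x1 ∨ ¬x2)) ∨ x3   [De Morgan]
≡ (¬x5 ∧ x3 ∧ ¬x2 ∧ ¬x1) ∨ (¬x5 ∧ x3 ∧ ¬x2 ∧ ¬x2) ∨ (x2 ∧ x4 ∧ ¬x1) ∨ (x2 ∧ x4 ∧ ¬x2) ∨ x3   [distribute ∧ over ∨]
≡ (x2 ∧ x4 ∧ ¬x1) ∨ x3   [simplify]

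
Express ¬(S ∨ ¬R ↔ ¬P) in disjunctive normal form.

¬(S ∨ ¬R ↔ ¬P)
⇔ ¬((S ∨ ¬R → ¬P) ∧ (¬P → S ∨ ¬R))   (eliminate ↔)
⇔ ¬((¬(S ∨ ¬R) ∨ ¬P) ∧ (¬P → S ∨ ¬R))   (eliminate →)
⇔ ¬((¬(S ∨ ¬R) ∨ ¬P) ∧ (¬¬P ∨ S ∨ ¬R))   (eliminate →)
⇔ ¬(¬(S ∨ ¬R) ∨ ¬P) ∨ ¬(¬¬P ∨ S ∨ ¬R)   (De Morgan)
⇔ ¬¬(S ∨ ¬R) ∧ ¬¬P ∨ ¬(¬¬P ∨ S ∨ ¬R)   (De Morgan)
⇔ (S ∨ ¬R) ∧ ¬¬P ∨ ¬(¬¬P ∨ S ∨ ¬R)   (double negation)
⇔ (S ∨ ¬R) ∧ P ∨ ¬(¬¬P ∨ S ∨ ¬R)   (double negation)
⇔ (S ∨ ¬R) ∧ P ∨ ¬¬¬P ∧ ¬S ∧ ¬¬R   (De Morgan)
⇔ (S ∨ ¬R) ∧ P ∨ ¬P ∧ ¬S ∧ ¬¬R   (double negation)
⇔ (S ∨ ¬R) ∧ P ∨ ¬P ∧ ¬S ∧ R   (double negation)
⇔ S ∧ P ∨ ¬R ∧ P ∨ ¬P ∧ ¬S ∧ R   (distribute ∧ over ∨)

S ∧ P ∨ ¬R ∧ P ∨ ¬P ∧ ¬S ∧ R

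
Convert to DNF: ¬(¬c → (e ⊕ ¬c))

¬(¬c → (e ⊕ ¬c))
≡ ¬(¬¬c ∨ (e ⊕ ¬c))   [eliminate →]
≡ ¬(¬¬c ∨ (e ∧ ¬¬c) ∨ (¬e ∧ ¬c))   [expand ⊕]
≡ ¬¬¬c ∧ ¬(e ∧ ¬¬c) ∧ ¬(¬e ∧ ¬c)   [De Morgan]
≡ ¬c ∧ ¬(e ∧ ¬¬c) ∧ ¬(¬e ∧ ¬c)   [double negation]
≡ ¬c ∧ (¬e ∨ ¬¬¬c) ∧ ¬(¬e ∧ ¬c)   [De Morgan]
≡ ¬c ∧ (¬e ∨ ¬c) ∧ ¬(¬e ∧ ¬c)   [double negation]
≡ ¬c ∧ (¬e ∨ ¬c) ∧ (¬¬e ∨ ¬¬c)   [De Morgan]
≡ ¬c ∧ (¬e ∨ ¬c) ∧ (e ∨ ¬¬c)   [double negation]
≡ ¬c ∧ (¬e ∨ ¬c) ∧ (e ∨ c)   [double negation]
≡ (¬c ∧ ¬e ∧ e) ∨ (¬c ∧ ¬e ∧ c) ∨ (¬c ∧ ¬c ∧ e) ∨ (¬c ∧ ¬c ∧ c)   [distribute ∧ over ∨]
≡ ¬c ∧ e   [simplify]

¬c ∧ e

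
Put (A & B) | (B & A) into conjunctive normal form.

A & B

(A & B) | (B & A)
≡ (A | B) & (A | A) & (B | B) & (B | A)   — distribute | over &
≡ A & B   — simplify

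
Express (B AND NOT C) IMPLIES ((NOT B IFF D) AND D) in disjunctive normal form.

(B AND NOT C) IMPLIES ((NOT B IFF D) AND D)
≡ NOT (B AND NOT C) OR ((NOT B IFF D) AND D)   (eliminate IMPLIES)
≡ NOT (B AND NOT C) OR ((NOT B IMPLIES D) AND (D IMPLIES NOT B) AND D)   (eliminate IFF)
≡ NOT (B AND NOT C) OR ((NOT NOT B OR D) AND (D IMPLIES NOT B) AND D)   (eliminate IMPLIES)
≡ NOT (B AND NOT C) OR ((NOT NOT B OR D) AND (NOT D OR NOT B) AND D)   (eliminate IMPLIES)
≡ NOT B OR NOT NOT C OR ((NOT NOT B OR D) AND (NOT D OR NOT B) AND D)   (De Morgan)
≡ NOT B OR C OR ((NOT NOT B OR D) AND (NOT D OR NOT B) AND D)   (double negation)
≡ NOT B OR C OR ((B OR D) AND (NOT D OR NOT B) AND D)   (double negation)
≡ NOT B OR C OR (B AND NOT D AND D) OR (B AND NOT B AND D) OR (D AND NOT D AND D) OR (D AND NOT B AND D)   (distribute AND over OR)
≡ NOT B OR C   (simplify)

NOT B OR C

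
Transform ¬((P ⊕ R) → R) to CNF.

¬((P ⊕ R) → R)
⇔ ¬(¬(P ⊕ R) ∨ R)   [eliminate →]
⇔ ¬(¬((P ∨ R) ∧ ¬(P ∧ R)) ∨ R)   [expand ⊕]
⇔ ¬¬((P ∨ R) ∧ ¬(P ∧ R)) ∧ ¬R   [De Morgan]
⇔ (P ∨ R) ∧ ¬(P ∧ R) ∧ ¬R   [double negation]
⇔ (P ∨ R) ∧ (¬P ∨ ¬R) ∧ ¬R   [De Morgan]
⇔ (P ∨ R) ∧ ¬R   [simplify]

(P ∨ R) ∧ ¬R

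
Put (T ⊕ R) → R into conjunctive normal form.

¬T ∨ R

(T ⊕ R) → R
≡ ¬(T ⊕ R) ∨ R   [eliminate →]
≡ ¬((T ∨ R) ∧ ¬(T ∧ R)) ∨ R   [expand ⊕]
≡ ¬(T ∨ R) ∨ ¬¬(T ∧ R) ∨ R   [De Morgan]
≡ (¬T ∧ ¬R) ∨ ¬¬(T ∧ R) ∨ R   [De Morgan]
≡ (¬T ∧ ¬R) ∨ (T ∧ R) ∨ R   [double negation]
≡ (¬T ∨ T ∨ R) ∧ (¬T ∨ R ∨ R) ∧ (¬R ∨ T ∨ R) ∧ (¬R ∨ R ∨ R)   [distribute ∨ over ∧]
≡ ¬T ∨ R   [simplify]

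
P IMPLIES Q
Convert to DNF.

P IMPLIES Q
⇔ NOT P OR Q   — eliminate IMPLIES

NOT P OR Q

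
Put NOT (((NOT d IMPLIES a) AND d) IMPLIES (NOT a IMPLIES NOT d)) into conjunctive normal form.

NOT (((NOT d IMPLIES a) AND d) IMPLIES (NOT a IMPLIES NOT d))
= NOT (NOT ((NOT d IMPLIES a) AND d) OR (NOT a IMPLIES NOT d))
= NOT (NOT ((NOT NOT d OR a) AND d) OR (NOT a IMPLIES NOT d))
= NOT (NOT ((NOT NOT d OR a) AND d) OR NOT NOT a OR NOT d)
= NOT NOT ((NOT NOT d OR a) AND d) AND NOT NOT NOT a AND NOT NOT d
= (NOT NOT d OR a) AND d AND NOT NOT NOT a AND NOT NOT d
= (d OR a) AND d AND NOT NOT NOT a AND NOT NOT d
= (d OR a) AND d AND NOT a AND NOT NOT d
= (d OR a) AND d AND NOT a AND d
= d AND NOT a

d AND NOT a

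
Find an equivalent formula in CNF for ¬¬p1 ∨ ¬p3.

¬¬p1 ∨ ¬p3
≡ p1 ∨ ¬p3   (double negation)

p1 ∨ ¬p3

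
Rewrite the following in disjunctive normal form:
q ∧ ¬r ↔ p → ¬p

q ∧ ¬r ↔ p → ¬p
≡ (q ∧ ¬r → (p → ¬p)) ∧ ((p → ¬p) → q ∧ ¬r)   (eliminate ↔)
≡ (¬(q ∧ ¬r) ∨ (p → ¬p)) ∧ ((p → ¬p) → q ∧ ¬r)   (eliminate →)
≡ (¬(q ∧ ¬r) ∨ ¬p ∨ ¬p) ∧ ((p → ¬p) → q ∧ ¬r)   (eliminate →)
≡ (¬(q ∧ ¬r) ∨ ¬p ∨ ¬p) ∧ (¬(p → ¬p) ∨ q ∧ ¬r)   (eliminate →)
≡ (¬(q ∧ ¬r) ∨ ¬p ∨ ¬p) ∧ (¬(¬p ∨ ¬p) ∨ q ∧ ¬r)   (eliminate →)
≡ (¬q ∨ ¬¬r ∨ ¬p ∨ ¬p) ∧ (¬(¬p ∨ ¬p) ∨ q ∧ ¬r)   (De Morgan)
≡ (¬q ∨ r ∨ ¬p ∨ ¬p) ∧ (¬(¬p ∨ ¬p) ∨ q ∧ ¬r)   (double negation)
≡ (¬q ∨ r ∨ ¬p ∨ ¬p) ∧ (¬¬p ∧ ¬¬p ∨ q ∧ ¬r)   (De Morgan)
≡ (¬q ∨ r ∨ ¬p ∨ ¬p) ∧ (p ∧ ¬¬p ∨ q ∧ ¬r)   (double negation)
≡ (¬q ∨ r ∨ ¬p ∨ ¬p) ∧ (p ∧ p ∨ q ∧ ¬r)   (double negation)
≡ ¬q ∧ p ∧ p ∨ ¬q ∧ q ∧ ¬r ∨ r ∧ p ∧ p ∨ r ∧ q ∧ ¬r ∨ ¬p ∧ p ∧ p ∨ ¬p ∧ q ∧ ¬r ∨ ¬p ∧ p ∧ p ∨ ¬p ∧ q ∧ ¬r   (distribute ∧ over ∨)
≡ ¬q ∧ p ∨ r ∧ p ∨ ¬p ∧ q ∧ ¬r   (simplify)

¬q ∧ p ∨ r ∧ p ∨ ¬p ∧ q ∧ ¬r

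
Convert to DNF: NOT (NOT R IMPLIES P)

NOT R AND NOT P

NOT (NOT R IMPLIES P)
≡ NOT (NOT NOT R OR P)   [eliminate IMPLIES]
≡ NOT NOT NOT R AND NOT P   [De Morgan]
≡ NOT R AND NOT P   [double negation]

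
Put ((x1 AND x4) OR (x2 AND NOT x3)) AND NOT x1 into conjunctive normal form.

(x1 OR x2) AND (x1 OR NOT x3) AND (x4 OR x2) AND (x4 OR NOT x3) AND NOT x1

((x1 AND x4) OR (x2 AND NOT x3)) AND NOT x1
⇔ (x1 OR x2) AND (x1 OR NOT x3) AND (x4 OR x2) AND (x4 OR NOT x3) AND NOT x1   [distribute OR over AND]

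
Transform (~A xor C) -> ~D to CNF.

(~A xor C) -> ~D
= ~(~A xor C) | ~D   [eliminate ->]
= ~((~A | C) & ~(~A & C)) | ~D   [expand xor]
= ~(~A | C) | ~~(~A & C) | ~D   [De Morgan]
= (~~A & ~C) | ~~(~A & C) | ~D   [De Morgan]
= (A & ~C) | ~~(~A & C) | ~D   [double negation]
= (A & ~C) | (~A & C) | ~D   [double negation]
= (A | ~A | ~D) & (A | C | ~D) & (~C | ~A | ~D) & (~C | C | ~D)   [distribute | over &]
= (A | C | ~D) & (~C | ~A | ~D)   [simplify]

(A | C | ~D) & (~C | ~A | ~D)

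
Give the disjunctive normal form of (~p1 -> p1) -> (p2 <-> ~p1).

~p1 | (~p2 & p1)

(~p1 -> p1) -> (p2 <-> ~p1)
⇔ ~(~p1 -> p1) | (p2 <-> ~p1)   — eliminate ->
⇔ ~(~~p1 | p1) | (p2 <-> ~p1)   — eliminate ->
⇔ ~(~~p1 | p1) | ((p2 -> ~p1) & (~p1 -> p2))   — eliminate <->
⇔ ~(~~p1 | p1) | ((~p2 | ~p1) & (~p1 -> p2))   — eliminate ->
⇔ ~(~~p1 | p1) | ((~p2 | ~p1) & (~~p1 | p2))   — eliminate ->
⇔ (~~~p1 & ~p1) | ((~p2 | ~p1) & (~~p1 | p2))   — De Morgan
⇔ (~p1 & ~p1) | ((~p2 | ~p1) & (~~p1 | p2))   — double negation
⇔ (~p1 & ~p1) | ((~p2 | ~p1) & (p1 | p2))   — double negation
⇔ (~p1 & ~p1) | (~p2 & p1) | (~p2 & p2) | (~p1 & p1) | (~p1 & p2)   — distribute & over |
⇔ ~p1 | (~p2 & p1)   — simplify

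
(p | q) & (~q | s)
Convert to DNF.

(p & ~q) | (p & s) | (q & s)

(p | q) & (~q | s)
≡ (p & ~q) | (p & s) | (q & ~q) | (q & s)   (distribute & over |)
≡ (p & ~q) | (p & s) | (q & s)   (simplify)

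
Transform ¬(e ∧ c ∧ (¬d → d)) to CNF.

¬(e ∧ c ∧ (¬d → d))
⇔ ¬(e ∧ c ∧ (¬¬d ∨ d))
⇔ ¬e ∨ ¬c ∨ ¬(¬¬d ∨ d)
⇔ ¬e ∨ ¬c ∨ (¬¬¬d ∧ ¬d)
⇔ ¬e ∨ ¬c ∨ (¬d ∧ ¬d)
⇔ (¬e ∨ ¬c ∨ ¬d) ∧ (¬e ∨ ¬c ∨ ¬d)
⇔ ¬e ∨ ¬c ∨ ¬d

¬e ∨ ¬c ∨ ¬d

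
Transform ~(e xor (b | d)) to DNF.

(~e & ~b & ~d) | (b & e) | (d & e)

~(e xor (b | d))
= ~((e & ~(b | d)) | (~e & (b | d)))   [expand xor]
= ~(e & ~(b | d)) & ~(~e & (b | d))   [De Morgan]
= (~e | ~~(b | d)) & ~(~e & (b | d))   [De Morgan]
= (~e | b | d) & ~(~e & (b | d))   [double negation]
= (~e | b | d) & (~~e | ~(b | d))   [De Morgan]
= (~e | b | d) & (e | ~(b | d))   [double negation]
= (~e | b | d) & (e | (~b & ~d))   [De Morgan]
= (~e & e) | (~e & ~b & ~d) | (b & e) | (b & ~b & ~d) | (d & e) | (d & ~b & ~d)   [distribute & over |]
= (~e & ~b & ~d) | (b & e) | (d & e)   [simplify]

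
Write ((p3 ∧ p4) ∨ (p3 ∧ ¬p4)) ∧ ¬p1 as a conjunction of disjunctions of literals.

p3 ∧ ¬p1

((p3 ∧ p4) ∨ (p3 ∧ ¬p4)) ∧ ¬p1
⇔ (p3 ∨ p3) ∧ (p3 ∨ ¬p4) ∧ (p4 ∨ p3) ∧ (p4 ∨ ¬p4) ∧ ¬p1   [distribute ∨ over ∧]
⇔ p3 ∧ ¬p1   [simplify]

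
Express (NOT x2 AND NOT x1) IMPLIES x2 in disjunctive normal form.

x2 OR x1

(NOT x2 AND NOT x1) IMPLIES x2
≡ NOT (NOT x2 AND NOT x1) OR x2
≡ NOT NOT x2 OR NOT NOT x1 OR x2
≡ x2 OR NOT NOT x1 OR x2
≡ x2 OR x1 OR x2
≡ x2 OR x1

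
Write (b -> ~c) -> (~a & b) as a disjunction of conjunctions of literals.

(b & c) | (~a & b)

(b -> ~c) -> (~a & b)
≡ ~(b -> ~c) | (~a & b)   — eliminate ->
≡ ~(~b | ~c) | (~a & b)   — eliminate ->
≡ (~~b & ~~c) | (~a & b)   — De Morgan
≡ (b & ~~c) | (~a & b)   — double negation
≡ (b & c) | (~a & b)   — double negation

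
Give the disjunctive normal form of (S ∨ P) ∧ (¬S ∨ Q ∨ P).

(S ∧ Q) ∨ P

(S ∨ P) ∧ (¬S ∨ Q ∨ P)
= (S ∧ ¬S) ∨ (S ∧ Q) ∨ (S ∧ P) ∨ (P ∧ ¬S) ∨ (P ∧ Q) ∨ (P ∧ P)   [distribute ∧ over ∨]
= (S ∧ Q) ∨ P   [simplify]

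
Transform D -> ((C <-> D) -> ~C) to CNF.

D -> ((C <-> D) -> ~C)
= ~D | ((C <-> D) -> ~C)   [eliminate ->]
= ~D | ~(C <-> D) | ~C   [eliminate ->]
= ~D | ~((C -> D) & (D -> C)) | ~C   [eliminate <->]
= ~D | ~((~C | D) & (D -> C)) | ~C   [eliminate ->]
= ~D | ~((~C | D) & (~D | C)) | ~C   [eliminate ->]
= ~D | ~(~C | D) | ~(~D | C) | ~C   [De Morgan]
= ~D | (~~C & ~D) | ~(~D | C) | ~C   [De Morgan]
= ~D | (C & ~D) | ~(~D | C) | ~C   [double negation]
= ~D | (C & ~D) | (~~D & ~C) | ~C   [De Morgan]
= ~D | (C & ~D) | (D & ~C) | ~C   [double negation]
= (~D | C | D | ~C) & (~D | C | ~C | ~C) & (~D | ~D | D | ~C) & (~D | ~D | ~C | ~C)   [distribute | over &]
= ~D | ~C   [simplify]

~D | ~C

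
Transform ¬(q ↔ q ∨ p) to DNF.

¬(q ↔ q ∨ p)
⇔ ¬((q → q ∨ p) ∧ (q ∨ p → q))   — eliminate ↔
⇔ ¬((¬q ∨ q ∨ p) ∧ (q ∨ p → q))   — eliminate →
⇔ ¬((¬q ∨ q ∨ p) ∧ (¬(q ∨ p) ∨ q))   — eliminate →
⇔ ¬(¬q ∨ q ∨ p) ∨ ¬(¬(q ∨ p) ∨ q)   — De Morgan
⇔ ¬¬q ∧ ¬q ∧ ¬p ∨ ¬(¬(q ∨ p) ∨ q)   — De Morgan
⇔ q ∧ ¬q ∧ ¬p ∨ ¬(¬(q ∨ p) ∨ q)   — double negation
⇔ q ∧ ¬q ∧ ¬p ∨ ¬¬(q ∨ p) ∧ ¬q   — De Morgan
⇔ q ∧ ¬q ∧ ¬p ∨ (q ∨ p) ∧ ¬q   — double negation
⇔ q ∧ ¬q ∧ ¬p ∨ q ∧ ¬q ∨ p ∧ ¬q   — distribute ∧ over ∨
⇔ p ∧ ¬q   — simplify

p ∧ ¬q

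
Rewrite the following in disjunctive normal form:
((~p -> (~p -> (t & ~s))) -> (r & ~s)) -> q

((~p -> (~p -> (t & ~s))) -> (r & ~s)) -> q
≡ ~((~p -> (~p -> (t & ~s))) -> (r & ~s)) | q   [eliminate ->]
≡ ~(~(~p -> (~p -> (t & ~s))) | (r & ~s)) | q   [eliminate ->]
≡ ~(~(~~p | (~p -> (t & ~s))) | (r & ~s)) | q   [eliminate ->]
≡ ~(~(~~p | ~~p | (t & ~s)) | (r & ~s)) | q   [eliminate ->]
≡ (~~(~~p | ~~p | (t & ~s)) & ~(r & ~s)) | q   [De Morgan]
≡ ((~~p | ~~p | (t & ~s)) & ~(r & ~s)) | q   [double negation]
≡ ((p | ~~p | (t & ~s)) & ~(r & ~s)) | q   [double negation]
≡ ((p | p | (t & ~s)) & ~(r & ~s)) | q   [double negation]
≡ ((p | p | (t & ~s)) & (~r | ~~s)) | q   [De Morgan]
≡ ((p | p | (t & ~s)) & (~r | s)) | q   [double negation]
≡ (p & ~r) | (p & s) | (p & ~r) | (p & s) | (t & ~s & ~r) | (t & ~s & s) | q   [distribute & over |]
≡ (p & ~r) | (p & s) | (t & ~s & ~r) | q   [simplify]

(p & ~r) | (p & s) | (t & ~s & ~r) | q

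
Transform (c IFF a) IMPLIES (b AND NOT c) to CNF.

(c OR a OR b) AND (NOT a OR NOT c)

(c IFF a) IMPLIES (b AND NOT c)
≡ NOT (c IFF a) OR (b AND NOT c)   [eliminate IMPLIES]
≡ NOT ((c IMPLIES a) AND (a IMPLIES c)) OR (b AND NOT c)   [eliminate IFF]
≡ NOT ((NOT c OR a) AND (a IMPLIES c)) OR (b AND NOT c)   [eliminate IMPLIES]
≡ NOT ((NOT c OR a) AND (NOT a OR c)) OR (b AND NOT c)   [eliminate IMPLIES]
≡ NOT (NOT c OR a) OR NOT (NOT a OR c) OR (b AND NOT c)   [De Morgan]
≡ (NOT NOT c AND NOT a) OR NOT (NOT a OR c) OR (b AND NOT c)   [De Morgan]
≡ (c AND NOT a) OR NOT (NOT a OR c) OR (b AND NOT c)   [double negation]
≡ (c AND NOT a) OR (NOT NOT a AND NOT c) OR (b AND NOT c)   [De Morgan]
≡ (c AND NOT a) OR (a AND NOT c) OR (b AND NOT c)   [double negation]
≡ (c OR a OR b) AND (c OR a OR NOT c) AND (c OR NOT c OR b) AND (c OR NOT c OR NOT c) AND (NOT a OR a OR b) AND (NOT a OR a OR NOT c) AND (NOT a OR NOT c OR b) AND (NOT a OR NOT c OR NOT c)   [distribute OR over AND]
≡ (c OR a OR b) AND (NOT a OR NOT c)   [simplify]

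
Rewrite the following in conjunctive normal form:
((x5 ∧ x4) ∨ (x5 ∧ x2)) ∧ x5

((x5 ∧ x4) ∨ (x5 ∧ x2)) ∧ x5
≡ (x5 ∨ x5) ∧ (x5 ∨ x2) ∧ (x4 ∨ x5) ∧ (x4 ∨ x2) ∧ x5   — distribute ∨ over ∧
≡ x5 ∧ (x4 ∨ x2)   — simplify

x5 ∧ (x4 ∨ x2)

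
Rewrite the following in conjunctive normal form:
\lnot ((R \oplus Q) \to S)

\lnot ((R \oplus Q) \to S)
⇔ \lnot (\lnot (R \oplus Q) \lor S)
⇔ \lnot (\lnot ((R \lor Q) \land \lnot (R \land Q)) \lor S)
⇔ \lnot \lnot ((R \lor Q) \land \lnot (R \land Q)) \land \lnot S
⇔ (R \lor Q) \land \lnot (R \land Q) \land \lnot S
⇔ (R \lor Q) \land (\lnot R \lor \lnot Q) \land \lnot S

(R \lor Q) \land (\lnot R \lor \lnot Q) \land \lnot S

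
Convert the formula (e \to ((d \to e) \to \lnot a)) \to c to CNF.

(e \to ((d \to e) \to \lnot a)) \to c
⇔ \lnot (e \to ((d \to e) \to \lnot a)) \lor c   [eliminate \to]
⇔ \lnot (\lnot e \lor ((d \to e) \to \lnot a)) \lor c   [eliminate \to]
⇔ \lnot (\lnot e \lor \lnot (d \to e) \lor \lnot a) \lor c   [eliminate \to]
⇔ \lnot (\lnot e \lor \lnot (\lnot d \lor e) \lor \lnot a) \lor c   [eliminate \to]
⇔ (\lnot \lnot e \land \lnot \lnot (\lnot d \lor e) \land \lnot \lnot a) \lor c   [De Morgan]
⇔ (e \land \lnot \lnot (\lnot d \lor e) \land \lnot \lnot a) \lor c   [double negation]
⇔ (e \land (\lnot d \lor e) \land \lnot \lnot a) \lor c   [double negation]
⇔ (e \land (\lnot d \lor e) \land a) \lor c   [double negation]
⇔ (e \lor c) \land (\lnot d \lor e \lor c) \land (a \lor c)   [distribute \lor over \land]
⇔ (e \lor c) \land (a \lor c)   [simplify]

(e \lor c) \land (a \lor c)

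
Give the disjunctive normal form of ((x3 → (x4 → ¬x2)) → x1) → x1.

((x3 → (x4 → ¬x2)) → x1) → x1
⇔ ¬((x3 → (x4 → ¬x2)) → x1) ∨ x1   (eliminate →)
⇔ ¬(¬(x3 → (x4 → ¬x2)) ∨ x1) ∨ x1   (eliminate →)
⇔ ¬(¬(¬x3 ∨ (x4 → ¬x2)) ∨ x1) ∨ x1   (eliminate →)
⇔ ¬(¬(¬x3 ∨ ¬x4 ∨ ¬x2) ∨ x1) ∨ x1   (eliminate →)
⇔ (¬¬(¬x3 ∨ ¬x4 ∨ ¬x2) ∧ ¬x1) ∨ x1   (De Morgan)
⇔ ((¬x3 ∨ ¬x4 ∨ ¬x2) ∧ ¬x1) ∨ x1   (double negation)
⇔ (¬x3 ∧ ¬x1) ∨ (¬x4 ∧ ¬x1) ∨ (¬x2 ∧ ¬x1) ∨ x1   (distribute ∧ over ∨)

(¬x3 ∧ ¬x1) ∨ (¬x4 ∧ ¬x1) ∨ (¬x2 ∧ ¬x1) ∨ x1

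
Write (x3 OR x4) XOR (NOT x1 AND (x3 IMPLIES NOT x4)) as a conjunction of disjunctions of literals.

(x3 OR x4 OR NOT x1) AND (NOT x3 OR x1 OR x4) AND (NOT x4 OR x1 OR x3)

(x3 OR x4) XOR (NOT x1 AND (x3 IMPLIES NOT x4))
⇔ (x3 OR x4 OR (NOT x1 AND (x3 IMPLIES NOT x4))) AND NOT ((x3 OR x4) AND NOT x1 AND (x3 IMPLIES NOT x4))   (expand XOR)
⇔ (x3 OR x4 OR (NOT x1 AND (NOT x3 OR NOT x4))) AND NOT ((x3 OR x4) AND NOT x1 AND (x3 IMPLIES NOT x4))   (eliminate IMPLIES)
⇔ (x3 OR x4 OR (NOT x1 AND (NOT x3 OR NOT x4))) AND NOT ((x3 OR x4) AND NOT x1 AND (NOT x3 OR NOT x4))   (eliminate IMPLIES)
⇔ (x3 OR x4 OR (NOT x1 AND (NOT x3 OR NOT x4))) AND (NOT (x3 OR x4) OR NOT NOT x1 OR NOT (NOT x3 OR NOT x4))   (De Morgan)
⇔ (x3 OR x4 OR (NOT x1 AND (NOT x3 OR NOT x4))) AND ((NOT x3 AND NOT x4) OR NOT NOT x1 OR NOT (NOT x3 OR NOT x4))   (De Morgan)
⇔ (x3 OR x4 OR (NOT x1 AND (NOT x3 OR NOT x4))) AND ((NOT x3 AND NOT x4) OR x1 OR NOT (NOT x3 OR NOT x4))   (double negation)
⇔ (x3 OR x4 OR (NOT x1 AND (NOT x3 OR NOT x4))) AND ((NOT x3 AND NOT x4) OR x1 OR (NOT NOT x3 AND NOT NOT x4))   (De Morgan)
⇔ (x3 OR x4 OR (NOT x1 AND (NOT x3 OR NOT x4))) AND ((NOT x3 AND NOT x4) OR x1 OR (x3 AND NOT NOT x4))   (double negation)
⇔ (x3 OR x4 OR (NOT x1 AND (NOT x3 OR NOT x4))) AND ((NOT x3 AND NOT x4) OR x1 OR (x3 AND x4))   (double negation)
⇔ (x3 OR x4 OR NOT x1) AND (x3 OR x4 OR NOT x3 OR NOT x4) AND (NOT x3 OR x1 OR x3) AND (NOT x3 OR x1 OR x4) AND (NOT x4 OR x1 OR x3) AND (NOT x4 OR x1 OR x4)   (distribute OR over AND)
⇔ (x3 OR x4 OR NOT x1) AND (NOT x3 OR x1 OR x4) AND (NOT x4 OR x1 OR x3)   (simplify)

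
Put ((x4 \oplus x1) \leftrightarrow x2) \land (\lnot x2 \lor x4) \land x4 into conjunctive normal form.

(\lnot x4 \lor x1 \lor x2) \land (\lnot x2 \lor \lnot x4 \lor \lnot x1) \land x4

((x4 \oplus x1) \leftrightarrow x2) \land (\lnot x2 \lor x4) \land x4
⇔ ((x4 \oplus x1) \to x2) \land (x2 \to (x4 \oplus x1)) \land (\lnot x2 \lor x4) \land x4
⇔ (\lnot (x4 \oplus x1) \lor x2) \land (x2 \to (x4 \oplus x1)) \land (\lnot x2 \lor x4) \land x4
⇔ (\lnot ((x4 \lor x1) \land \lnot (x4 \land x1)) \lor x2) \land (x2 \to (x4 \oplus x1)) \land (\lnot x2 \lor x4) \land x4
⇔ (\lnot ((x4 \lor x1) \land \lnot (x4 \land x1)) \lor x2) \land (\lnot x2 \lor (x4 \oplus x1)) \land (\lnot x2 \lor x4) \land x4
⇔ (\lnot ((x4 \lor x1) \land \lnot (x4 \land x1)) \lor x2) \land (\lnot x2 \lor ((x4 \lor x1) \land \lnot (x4 \land x1))) \land (\lnot x2 \lor x4) \land x4
⇔ (\lnot (x4 \lor x1) \lor \lnot \lnot (x4 \land x1) \lor x2) \land (\lnot x2 \lor ((x4 \lor x1) \land \lnot (x4 \land x1))) \land (\lnot x2 \lor x4) \land x4
⇔ ((\lnot x4 \land \lnot x1) \lor \lnot \lnot (x4 \land x1) \lor x2) \land (\lnot x2 \lor ((x4 \lor x1) \land \lnot (x4 \land x1))) \land (\lnot x2 \lor x4) \land x4
⇔ ((\lnot x4 \land \lnot x1) \lor (x4 \land x1) \lor x2) \land (\lnot x2 \lor ((x4 \lor x1) \land \lnot (x4 \land x1))) \land (\lnot x2 \lor x4) \land x4
⇔ ((\lnot x4 \land \lnot x1) \lor (x4 \land x1) \lor x2) \land (\lnot x2 \lor ((x4 \lor x1) \land (\lnot x4 \lor \lnot x1))) \land (\lnot x2 \lor x4) \land x4
⇔ (\lnot x4 \lor x4 \lor x2) \land (\lnot x4 \lor x1 \lor x2) \land (\lnot x1 \lor x4 \lor x2) \land (\lnot x1 \lor x1 \lor x2) \land (\lnot x2 \lor x4 \lor x1) \land (\lnot x2 \lor \lnot x4 \lor \lnot x1) \land (\lnot x2 \lor x4) \land x4
⇔ (\lnot x4 \lor x1 \lor x2) \land (\lnot x2 \lor \lnot x4 \lor \lnot x1) \land x4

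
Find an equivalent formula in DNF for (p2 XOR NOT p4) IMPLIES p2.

(p2 XOR NOT p4) IMPLIES p2
= NOT (p2 XOR NOT p4) OR p2
= NOT ((p2 AND NOT NOT p4) OR (NOT p2 AND NOT p4)) OR p2
= (NOT (p2 AND NOT NOT p4) AND NOT (NOT p2 AND NOT p4)) OR p2
= ((NOT p2 OR NOT NOT NOT p4) AND NOT (NOT p2 AND NOT p4)) OR p2
= ((NOT p2 OR NOT p4) AND NOT (NOT p2 AND NOT p4)) OR p2
= ((NOT p2 OR NOT p4) AND (NOT NOT p2 OR NOT NOT p4)) OR p2
= ((NOT p2 OR NOT p4) AND (p2 OR NOT NOT p4)) OR p2
= ((NOT p2 OR NOT p4) AND (p2 OR p4)) OR p2
= (NOT p2 AND p2) OR (NOT p2 AND p4) OR (NOT p4 AND p2) OR (NOT p4 AND p4) OR p2
= (NOT p2 AND p4) OR p2

(NOT p2 AND p4) OR p2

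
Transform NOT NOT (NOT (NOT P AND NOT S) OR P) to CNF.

NOT NOT (NOT (NOT P AND NOT S) OR P)
≡ NOT (NOT P AND NOT S) OR P
≡ NOT NOT P OR NOT NOT S OR P
≡ P OR NOT NOT S OR P
≡ P OR S OR P
≡ P OR S

P OR S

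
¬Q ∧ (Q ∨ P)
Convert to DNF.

¬Q ∧ (Q ∨ P)
≡ (¬Q ∧ Q) ∨ (¬Q ∧ P)   [distribute ∧ over ∨]
≡ ¬Q ∧ P   [simplify]

¬Q ∧ P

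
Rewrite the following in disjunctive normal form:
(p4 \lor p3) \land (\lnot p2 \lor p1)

(p4 \land \lnot p2) \lor (p4 \land p1) \lor (p3 \land \lnot p2) \lor (p3 \land p1)

(p4 \lor p3) \land (\lnot p2 \lor p1)
≡ (p4 \land \lnot p2) \lor (p4 \land p1) \lor (p3 \land \lnot p2) \lor (p3 \land p1)   (distribute \land over \lor)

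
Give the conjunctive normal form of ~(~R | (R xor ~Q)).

~(~R | (R xor ~Q))
≡ ~(~R | ((R | ~Q) & ~(R & ~Q)))   — expand xor
≡ ~~R & ~((R | ~Q) & ~(R & ~Q))   — De Morgan
≡ R & ~((R | ~Q) & ~(R & ~Q))   — double negation
≡ R & (~(R | ~Q) | ~~(R & ~Q))   — De Morgan
≡ R & ((~R & ~~Q) | ~~(R & ~Q))   — De Morgan
≡ R & ((~R & Q) | ~~(R & ~Q))   — double negation
≡ R & ((~R & Q) | (R & ~Q))   — double negation
≡ R & (~R | R) & (~R | ~Q) & (Q | R) & (Q | ~Q)   — distribute | over &
≡ R & (~R | ~Q)   — simplify

R & (~R | ~Q)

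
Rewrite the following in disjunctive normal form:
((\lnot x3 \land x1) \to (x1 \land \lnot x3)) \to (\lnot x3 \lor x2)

((\lnot x3 \land x1) \to (x1 \land \lnot x3)) \to (\lnot x3 \lor x2)
≡ \lnot ((\lnot x3 \land x1) \to (x1 \land \lnot x3)) \lor \lnot x3 \lor x2   [eliminate \to]
≡ \lnot (\lnot (\lnot x3 \land x1) \lor (x1 \land \lnot x3)) \lor \lnot x3 \lor x2   [eliminate \to]
≡ (\lnot \lnot (\lnot x3 \land x1) \land \lnot (x1 \land \lnot x3)) \lor \lnot x3 \lor x2   [De Morgan]
≡ (\lnot x3 \land x1 \land \lnot (x1 \land \lnot x3)) \lor \lnot x3 \lor x2   [double negation]
≡ (\lnot x3 \land x1 \land (\lnot x1 \lor \lnot \lnot x3)) \lor \lnot x3 \lor x2   [De Morgan]
≡ (\lnot x3 \land x1 \land (\lnot x1 \lor x3)) \lor \lnot x3 \lor x2   [double negation]
≡ (\lnot x3 \land x1 \land \lnot x1) \lor (\lnot x3 \land x1 \land x3) \lor \lnot x3 \lor x2   [distribute \land over \lor]
≡ \lnot x3 \lor x2   [simplify]

\lnot x3 \lor x2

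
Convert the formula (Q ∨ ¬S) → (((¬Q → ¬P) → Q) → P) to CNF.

¬Q ∨ P

(Q ∨ ¬S) → (((¬Q → ¬P) → Q) → P)
≡ ¬(Q ∨ ¬S) ∨ (((¬Q → ¬P) → Q) → P)   [eliminate →]
≡ ¬(Q ∨ ¬S) ∨ ¬((¬Q → ¬P) → Q) ∨ P   [eliminate →]
≡ ¬(Q ∨ ¬S) ∨ ¬(¬(¬Q → ¬P) ∨ Q) ∨ P   [eliminate →]
≡ ¬(Q ∨ ¬S) ∨ ¬(¬(¬¬Q ∨ ¬P) ∨ Q) ∨ P   [eliminate →]
≡ (¬Q ∧ ¬¬S) ∨ ¬(¬(¬¬Q ∨ ¬P) ∨ Q) ∨ P   [De Morgan]
≡ (¬Q ∧ S) ∨ ¬(¬(¬¬Q ∨ ¬P) ∨ Q) ∨ P   [double negation]
≡ (¬Q ∧ S) ∨ (¬¬(¬¬Q ∨ ¬P) ∧ ¬Q) ∨ P   [De Morgan]
≡ (¬Q ∧ S) ∨ ((¬¬Q ∨ ¬P) ∧ ¬Q) ∨ P   [double negation]
≡ (¬Q ∧ S) ∨ ((Q ∨ ¬P) ∧ ¬Q) ∨ P   [double negation]
≡ (¬Q ∨ Q ∨ ¬P ∨ P) ∧ (¬Q ∨ ¬Q ∨ P) ∧ (S ∨ Q ∨ ¬P ∨ P) ∧ (S ∨ ¬Q ∨ P)   [distribute ∨ over ∧]
≡ ¬Q ∨ P   [simplify]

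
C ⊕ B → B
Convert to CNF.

¬C ∨ B

C ⊕ B → B
≡ ¬(C ⊕ B) ∨ B   [eliminate →]
≡ ¬((C ∨ B) ∧ ¬(C ∧ B)) ∨ B   [expand ⊕]
≡ ¬(C ∨ B) ∨ ¬¬(C ∧ B) ∨ B   [De Morgan]
≡ ¬C ∧ ¬B ∨ ¬¬(C ∧ B) ∨ B   [De Morgan]
≡ ¬C ∧ ¬B ∨ C ∧ B ∨ B   [double negation]
≡ (¬C ∨ C ∨ B) ∧ (¬C ∨ B ∨ B) ∧ (¬B ∨ C ∨ B) ∧ (¬B ∨ B ∨ B)   [distribute ∨ over ∧]
≡ ¬C ∨ B   [simplify]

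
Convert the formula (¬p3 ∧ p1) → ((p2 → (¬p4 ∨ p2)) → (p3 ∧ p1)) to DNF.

p3 ∨ ¬p1

(¬p3 ∧ p1) → ((p2 → (¬p4 ∨ p2)) → (p3 ∧ p1))
≡ ¬(¬p3 ∧ p1) ∨ ((p2 → (¬p4 ∨ p2)) → (p3 ∧ p1))
≡ ¬(¬p3 ∧ p1) ∨ ¬(p2 → (¬p4 ∨ p2)) ∨ (p3 ∧ p1)
≡ ¬(¬p3 ∧ p1) ∨ ¬(¬p2 ∨ ¬p4 ∨ p2) ∨ (p3 ∧ p1)
≡ ¬¬p3 ∨ ¬p1 ∨ ¬(¬p2 ∨ ¬p4 ∨ p2) ∨ (p3 ∧ p1)
≡ p3 ∨ ¬p1 ∨ ¬(¬p2 ∨ ¬p4 ∨ p2) ∨ (p3 ∧ p1)
≡ p3 ∨ ¬p1 ∨ (¬¬p2 ∧ ¬¬p4 ∧ ¬p2) ∨ (p3 ∧ p1)
≡ p3 ∨ ¬p1 ∨ (p2 ∧ ¬¬p4 ∧ ¬p2) ∨ (p3 ∧ p1)
≡ p3 ∨ ¬p1 ∨ (p2 ∧ p4 ∧ ¬p2) ∨ (p3 ∧ p1)
≡ p3 ∨ ¬p1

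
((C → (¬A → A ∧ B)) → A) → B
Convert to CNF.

((C → (¬A → A ∧ B)) → A) → B
= ¬((C → (¬A → A ∧ B)) → A) ∨ B
= ¬(¬(C → (¬A → A ∧ B)) ∨ A) ∨ B
= ¬(¬(¬C ∨ (¬A → A ∧ B)) ∨ A) ∨ B
= ¬(¬(¬C ∨ ¬¬A ∨ A ∧ B) ∨ A) ∨ B
= ¬¬(¬C ∨ ¬¬A ∨ A ∧ B) ∧ ¬A ∨ B
= (¬C ∨ ¬¬A ∨ A ∧ B) ∧ ¬A ∨ B
= (¬C ∨ A ∨ A ∧ B) ∧ ¬A ∨ B
= (¬C ∨ A ∨ A ∨ B) ∧ (¬C ∨ A ∨ B ∨ B) ∧ (¬A ∨ B)
= (¬C ∨ A ∨ B) ∧ (¬A ∨ B)

(¬C ∨ A ∨ B) ∧ (¬A ∨ B)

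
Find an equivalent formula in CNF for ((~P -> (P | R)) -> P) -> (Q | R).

((~P -> (P | R)) -> P) -> (Q | R)
⇔ ~((~P -> (P | R)) -> P) | Q | R   [eliminate ->]
⇔ ~(~(~P -> (P | R)) | P) | Q | R   [eliminate ->]
⇔ ~(~(~~P | P | R) | P) | Q | R   [eliminate ->]
⇔ (~~(~~P | P | R) & ~P) | Q | R   [De Morgan]
⇔ ((~~P | P | R) & ~P) | Q | R   [double negation]
⇔ ((P | P | R) & ~P) | Q | R   [double negation]
⇔ (P | P | R | Q | R) & (~P | Q | R)   [distribute | over &]
⇔ (P | R | Q) & (~P | Q | R)   [simplify]

(P | R | Q) & (~P | Q | R)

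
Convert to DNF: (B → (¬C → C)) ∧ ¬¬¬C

(B → (¬C → C)) ∧ ¬¬¬C
≡ (¬B ∨ (¬C → C)) ∧ ¬¬¬C   [eliminate →]
≡ (¬B ∨ ¬¬C ∨ C) ∧ ¬¬¬C   [eliminate →]
≡ (¬B ∨ C ∨ C) ∧ ¬¬¬C   [double negation]
≡ (¬B ∨ C ∨ C) ∧ ¬C   [double negation]
≡ (¬B ∧ ¬C) ∨ (C ∧ ¬C) ∨ (C ∧ ¬C)   [distribute ∧ over ∨]
≡ ¬B ∧ ¬C   [simplify]

¬B ∧ ¬C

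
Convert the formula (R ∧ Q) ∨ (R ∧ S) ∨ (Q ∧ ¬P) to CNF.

(R ∨ Q) ∧ (R ∨ ¬P) ∧ (Q ∨ S)

(R ∧ Q) ∨ (R ∧ S) ∨ (Q ∧ ¬P)
≡ (R ∨ R ∨ Q) ∧ (R ∨ R ∨ ¬P) ∧ (R ∨ S ∨ Q) ∧ (R ∨ S ∨ ¬P) ∧ (Q ∨ R ∨ Q) ∧ (Q ∨ R ∨ ¬P) ∧ (Q ∨ S ∨ Q) ∧ (Q ∨ S ∨ ¬P)   — distribute ∨ over ∧
≡ (R ∨ Q) ∧ (R ∨ ¬P) ∧ (Q ∨ S)   — simplify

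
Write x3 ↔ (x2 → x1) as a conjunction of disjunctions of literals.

(¬x3 ∨ ¬x2 ∨ x1) ∧ (x2 ∨ x3) ∧ (¬x1 ∨ x3)

x3 ↔ (x2 → x1)
= (x3 → (x2 → x1)) ∧ ((x2 → x1) → x3)   — eliminate ↔
= (¬x3 ∨ (x2 → x1)) ∧ ((x2 → x1) → x3)   — eliminate →
= (¬x3 ∨ ¬x2 ∨ x1) ∧ ((x2 → x1) → x3)   — eliminate →
= (¬x3 ∨ ¬x2 ∨ x1) ∧ (¬(x2 → x1) ∨ x3)   — eliminate →
= (¬x3 ∨ ¬x2 ∨ x1) ∧ (¬(¬x2 ∨ x1) ∨ x3)   — eliminate →
= (¬x3 ∨ ¬x2 ∨ x1) ∧ ((¬¬x2 ∧ ¬x1) ∨ x3)   — De Morgan
= (¬x3 ∨ ¬x2 ∨ x1) ∧ ((x2 ∧ ¬x1) ∨ x3)   — double negation
= (¬x3 ∨ ¬x2 ∨ x1) ∧ (x2 ∨ x3) ∧ (¬x1 ∨ x3)   — distribute ∨ over ∧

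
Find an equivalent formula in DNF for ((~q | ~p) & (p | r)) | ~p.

(~q & p) | (~q & r) | ~p

((~q | ~p) & (p | r)) | ~p
= (~q & p) | (~q & r) | (~p & p) | (~p & r) | ~p   [distribute & over |]
= (~q & p) | (~q & r) | ~p   [simplify]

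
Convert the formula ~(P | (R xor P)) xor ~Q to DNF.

~(P | (R xor P)) xor ~Q
= (~(P | (R xor P)) & ~~Q) | (~~(P | (R xor P)) & ~Q)   [expand xor]
= (~(P | (R & ~P) | (~R & P)) & ~~Q) | (~~(P | (R xor P)) & ~Q)   [expand xor]
= (~(P | (R & ~P) | (~R & P)) & ~~Q) | (~~(P | (R & ~P) | (~R & P)) & ~Q)   [expand xor]
= (~P & ~(R & ~P) & ~(~R & P) & ~~Q) | (~~(P | (R & ~P) | (~R & P)) & ~Q)   [De Morgan]
= (~P & (~R | ~~P) & ~(~R & P) & ~~Q) | (~~(P | (R & ~P) | (~R & P)) & ~Q)   [De Morgan]
= (~P & (~R | P) & ~(~R & P) & ~~Q) | (~~(P | (R & ~P) | (~R & P)) & ~Q)   [double negation]
= (~P & (~R | P) & (~~R | ~P) & ~~Q) | (~~(P | (R & ~P) | (~R & P)) & ~Q)   [De Morgan]
= (~P & (~R | P) & (R | ~P) & ~~Q) | (~~(P | (R & ~P) | (~R & P)) & ~Q)   [double negation]
= (~P & (~R | P) & (R | ~P) & Q) | (~~(P | (R & ~P) | (~R & P)) & ~Q)   [double negation]
= (~P & (~R | P) & (R | ~P) & Q) | ((P | (R & ~P) | (~R & P)) & ~Q)   [double negation]
= (~P & ~R & R & Q) | (~P & ~R & ~P & Q) | (~P & P & R & Q) | (~P & P & ~P & Q) | (P & ~Q) | (R & ~P & ~Q) | (~R & P & ~Q)   [distribute & over |]
= (~P & ~R & Q) | (P & ~Q) | (R & ~P & ~Q)   [simplify]

(~P & ~R & Q) | (P & ~Q) | (R & ~P & ~Q)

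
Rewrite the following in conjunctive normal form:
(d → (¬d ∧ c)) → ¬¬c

(d → (¬d ∧ c)) → ¬¬c
≡ ¬(d → (¬d ∧ c)) ∨ ¬¬c
≡ ¬(¬d ∨ (¬d ∧ c)) ∨ ¬¬c
≡ (¬¬d ∧ ¬(¬d ∧ c)) ∨ ¬¬c
≡ (d ∧ ¬(¬d ∧ c)) ∨ ¬¬c
≡ (d ∧ (¬¬d ∨ ¬c)) ∨ ¬¬c
≡ (d ∧ (d ∨ ¬c)) ∨ ¬¬c
≡ (d ∧ (d ∨ ¬c)) ∨ c
≡ (d ∨ c) ∧ (d ∨ ¬c ∨ c)
≡ d ∨ c

d ∨ c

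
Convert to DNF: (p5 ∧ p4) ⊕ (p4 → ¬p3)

(p5 ∧ p4 ∧ p3) ∨ (¬p5 ∧ ¬p3) ∨ ¬p4

(p5 ∧ p4) ⊕ (p4 → ¬p3)
⇔ (p5 ∧ p4 ∧ ¬(p4 → ¬p3)) ∨ (¬(p5 ∧ p4) ∧ (p4 → ¬p3))   [expand ⊕]
⇔ (p5 ∧ p4 ∧ ¬(¬p4 ∨ ¬p3)) ∨ (¬(p5 ∧ p4) ∧ (p4 → ¬p3))   [eliminate →]
⇔ (p5 ∧ p4 ∧ ¬(¬p4 ∨ ¬p3)) ∨ (¬(p5 ∧ p4) ∧ (¬p4 ∨ ¬p3))   [eliminate →]
⇔ (p5 ∧ p4 ∧ ¬¬p4 ∧ ¬¬p3) ∨ (¬(p5 ∧ p4) ∧ (¬p4 ∨ ¬p3))   [De Morgan]
⇔ (p5 ∧ p4 ∧ p4 ∧ ¬¬p3) ∨ (¬(p5 ∧ p4) ∧ (¬p4 ∨ ¬p3))   [double negation]
⇔ (p5 ∧ p4 ∧ p4 ∧ p3) ∨ (¬(p5 ∧ p4) ∧ (¬p4 ∨ ¬p3))   [double negation]
⇔ (p5 ∧ p4 ∧ p4 ∧ p3) ∨ ((¬p5 ∨ ¬p4) ∧ (¬p4 ∨ ¬p3))   [De Morgan]
⇔ (p5 ∧ p4 ∧ p4 ∧ p3) ∨ (¬p5 ∧ ¬p4) ∨ (¬p5 ∧ ¬p3) ∨ (¬p4 ∧ ¬p4) ∨ (¬p4 ∧ ¬p3)   [distribute ∧ over ∨]
⇔ (p5 ∧ p4 ∧ p3) ∨ (¬p5 ∧ ¬p3) ∨ ¬p4   [simplify]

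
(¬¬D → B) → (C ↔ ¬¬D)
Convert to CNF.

(D ∨ ¬C) ∧ (¬B ∨ ¬D ∨ C)

(¬¬D → B) → (C ↔ ¬¬D)
≡ ¬(¬¬D → B) ∨ (C ↔ ¬¬D)   [eliminate →]
≡ ¬(¬¬¬D ∨ B) ∨ (C ↔ ¬¬D)   [eliminate →]
≡ ¬(¬¬¬D ∨ B) ∨ ((C → ¬¬D) ∧ (¬¬D → C))   [eliminate ↔]
≡ ¬(¬¬¬D ∨ B) ∨ ((¬C ∨ ¬¬D) ∧ (¬¬D → C))   [eliminate →]
≡ ¬(¬¬¬D ∨ B) ∨ ((¬C ∨ ¬¬D) ∧ (¬¬¬D ∨ C))   [eliminate →]
≡ (¬¬¬¬D ∧ ¬B) ∨ ((¬C ∨ ¬¬D) ∧ (¬¬¬D ∨ C))   [De Morgan]
≡ (¬¬D ∧ ¬B) ∨ ((¬C ∨ ¬¬D) ∧ (¬¬¬D ∨ C))   [double negation]
≡ (D ∧ ¬B) ∨ ((¬C ∨ ¬¬D) ∧ (¬¬¬D ∨ C))   [double negation]
≡ (D ∧ ¬B) ∨ ((¬C ∨ D) ∧ (¬¬¬D ∨ C))   [double negation]
≡ (D ∧ ¬B) ∨ ((¬C ∨ D) ∧ (¬D ∨ C))   [double negation]
≡ (D ∨ ¬C ∨ D) ∧ (D ∨ ¬D ∨ C) ∧ (¬B ∨ ¬C ∨ D) ∧ (¬B ∨ ¬D ∨ C)   [distribute ∨ over ∧]
≡ (D ∨ ¬C) ∧ (¬B ∨ ¬D ∨ C)   [simplify]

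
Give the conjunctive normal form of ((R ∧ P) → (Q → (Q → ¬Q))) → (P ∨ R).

R ∨ P

((R ∧ P) → (Q → (Q → ¬Q))) → (P ∨ R)
= ¬((R ∧ P) → (Q → (Q → ¬Q))) ∨ P ∨ R   [eliminate →]
= ¬(¬(R ∧ P) ∨ (Q → (Q → ¬Q))) ∨ P ∨ R   [eliminate →]
= ¬(¬(R ∧ P) ∨ ¬Q ∨ (Q → ¬Q)) ∨ P ∨ R   [eliminate →]
= ¬(¬(R ∧ P) ∨ ¬Q ∨ ¬Q ∨ ¬Q) ∨ P ∨ R   [eliminate →]
= (¬¬(R ∧ P) ∧ ¬¬Q ∧ ¬¬Q ∧ ¬¬Q) ∨ P ∨ R   [De Morgan]
= (R ∧ P ∧ ¬¬Q ∧ ¬¬Q ∧ ¬¬Q) ∨ P ∨ R   [double negation]
= (R ∧ P ∧ Q ∧ ¬¬Q ∧ ¬¬Q) ∨ P ∨ R   [double negation]
= (R ∧ P ∧ Q ∧ Q ∧ ¬¬Q) ∨ P ∨ R   [double negation]
= (R ∧ P ∧ Q ∧ Q ∧ Q) ∨ P ∨ R   [double negation]
= (R ∨ P ∨ R) ∧ (P ∨ P ∨ R) ∧ (Q ∨ P ∨ R) ∧ (Q ∨ P ∨ R) ∧ (Q ∨ P ∨ R)   [distribute ∨ over ∧]
= R ∨ P   [simplify]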